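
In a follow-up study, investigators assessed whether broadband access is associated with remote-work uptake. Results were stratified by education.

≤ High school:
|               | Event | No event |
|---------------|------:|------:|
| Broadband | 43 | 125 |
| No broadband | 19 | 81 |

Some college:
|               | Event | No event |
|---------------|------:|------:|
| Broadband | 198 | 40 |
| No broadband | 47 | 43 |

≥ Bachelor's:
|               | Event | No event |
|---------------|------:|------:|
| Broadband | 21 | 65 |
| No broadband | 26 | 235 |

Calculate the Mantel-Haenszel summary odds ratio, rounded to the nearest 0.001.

OR_MH = Σ(aᵢdᵢ/nᵢ) / Σ(bᵢcᵢ/nᵢ), where nᵢ is the stratum total.
Stratum 1 (≤ High school): n = 268; a·d/n = 43·81/268 = 12.9963; b·c/n = 125·19/268 = 8.8619
Stratum 2 (Some college): n = 328; a·d/n = 198·43/328 = 25.9573; b·c/n = 40·47/328 = 5.7317
Stratum 3 (≥ Bachelor's): n = 347; a·d/n = 21·235/347 = 14.2219; b·c/n = 65·26/347 = 4.8703
OR_MH = (12.9963 + 25.9573 + 14.2219) / (8.8619 + 5.7317 + 4.8703) = 53.1755 / 19.4640 = 2.73200

2.732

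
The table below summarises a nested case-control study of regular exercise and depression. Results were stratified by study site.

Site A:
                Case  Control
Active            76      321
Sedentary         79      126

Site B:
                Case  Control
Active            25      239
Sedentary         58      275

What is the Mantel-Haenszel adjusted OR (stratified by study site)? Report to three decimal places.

0.420

OR_MH = Σ(aᵢdᵢ/nᵢ) / Σ(bᵢcᵢ/nᵢ), where nᵢ is the stratum total.
Stratum 1 (Site A): n = 602; a·d/n = 76·126/602 = 15.9070; b·c/n = 321·79/602 = 42.1246
Stratum 2 (Site B): n = 597; a·d/n = 25·275/597 = 11.5159; b·c/n = 239·58/597 = 23.2194
OR_MH = (15.9070 + 11.5159) / (42.1246 + 23.2194) = 27.4229 / 65.3440 = 0.41967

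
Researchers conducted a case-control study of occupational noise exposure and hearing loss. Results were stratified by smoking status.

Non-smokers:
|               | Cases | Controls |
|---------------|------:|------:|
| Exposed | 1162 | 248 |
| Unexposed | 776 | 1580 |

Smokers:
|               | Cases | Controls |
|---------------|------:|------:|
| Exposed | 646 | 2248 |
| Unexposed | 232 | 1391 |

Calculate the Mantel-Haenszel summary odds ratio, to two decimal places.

OR_MH = Σ(aᵢdᵢ/nᵢ) / Σ(bᵢcᵢ/nᵢ), where nᵢ is the stratum total.
Stratum 1 (Non-smokers): n = 3766; a·d/n = 1162·1580/3766 = 487.5093; b·c/n = 248·776/3766 = 51.1014
Stratum 2 (Smokers): n = 4517; a·d/n = 646·1391/4517 = 198.9342; b·c/n = 2248·232/4517 = 115.4607
OR_MH = (487.5093 + 198.9342) / (51.1014 + 115.4607) = 686.4435 / 166.5621 = 4.12125

4.12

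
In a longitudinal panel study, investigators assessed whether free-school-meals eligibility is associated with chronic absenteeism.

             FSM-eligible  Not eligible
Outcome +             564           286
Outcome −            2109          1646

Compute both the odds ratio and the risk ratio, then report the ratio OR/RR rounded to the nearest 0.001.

1.080

Reading the table with exposure as columns: a = 564 (FSM-eligible, case), b = 2109 (FSM-eligible, non-case), c = 286 (Not eligible, case), d = 1646.
OR = (564·1646)/(2109·286) = 928344/603174 = 1.53910
Risk in exposed = 564/2673 = 0.21100; risk in unexposed = 286/1932 = 0.14803; RR = 1.42535
OR/RR = 1.53910 / 1.42535 = 1.07980
The outcome is not rare, so the OR lies further from 1 than the RR.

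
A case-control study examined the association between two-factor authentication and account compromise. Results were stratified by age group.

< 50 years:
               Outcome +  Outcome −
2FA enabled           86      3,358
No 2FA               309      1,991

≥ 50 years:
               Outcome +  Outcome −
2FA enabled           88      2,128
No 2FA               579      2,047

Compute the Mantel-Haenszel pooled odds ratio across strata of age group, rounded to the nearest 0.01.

OR_MH = Σ(aᵢdᵢ/nᵢ) / Σ(bᵢcᵢ/nᵢ), where nᵢ is the stratum total.
Stratum 1 (< 50 years): n = 5744; a·d/n = 86·1991/5744 = 29.8095; b·c/n = 3358·309/5744 = 180.6445
Stratum 2 (≥ 50 years): n = 4842; a·d/n = 88·2047/4842 = 37.2028; b·c/n = 2128·579/4842 = 254.4634
OR_MH = (29.8095 + 37.2028) / (180.6445 + 254.4634) = 67.0123 / 435.1079 = 0.15401

0.15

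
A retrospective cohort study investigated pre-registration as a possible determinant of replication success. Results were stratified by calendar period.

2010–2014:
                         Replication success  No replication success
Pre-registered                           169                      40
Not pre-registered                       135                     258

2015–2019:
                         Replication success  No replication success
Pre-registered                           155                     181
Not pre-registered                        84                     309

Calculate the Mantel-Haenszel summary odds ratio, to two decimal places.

OR_MH = Σ(aᵢdᵢ/nᵢ) / Σ(bᵢcᵢ/nᵢ), where nᵢ is the stratum total.
Stratum 1 (2010–2014): n = 602; a·d/n = 169·258/602 = 72.4286; b·c/n = 40·135/602 = 8.9701
Stratum 2 (2015–2019): n = 729; a·d/n = 155·309/729 = 65.6996; b·c/n = 181·84/729 = 20.8560
OR_MH = (72.4286 + 65.6996) / (8.9701 + 20.8560) = 138.1282 / 29.8261 = 4.63112

4.63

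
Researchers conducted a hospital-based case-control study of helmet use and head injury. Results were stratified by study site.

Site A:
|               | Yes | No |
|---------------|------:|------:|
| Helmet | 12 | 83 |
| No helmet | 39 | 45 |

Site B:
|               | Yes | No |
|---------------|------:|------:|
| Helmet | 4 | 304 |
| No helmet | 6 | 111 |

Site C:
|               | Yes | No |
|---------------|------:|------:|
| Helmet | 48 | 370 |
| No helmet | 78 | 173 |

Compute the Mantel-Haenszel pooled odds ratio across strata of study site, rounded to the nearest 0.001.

0.251

OR_MH = Σ(aᵢdᵢ/nᵢ) / Σ(bᵢcᵢ/nᵢ), where nᵢ is the stratum total.
Stratum 1 (Site A): n = 179; a·d/n = 12·45/179 = 3.0168; b·c/n = 83·39/179 = 18.0838
Stratum 2 (Site B): n = 425; a·d/n = 4·111/425 = 1.0447; b·c/n = 304·6/425 = 4.2918
Stratum 3 (Site C): n = 669; a·d/n = 48·173/669 = 12.4126; b·c/n = 370·78/669 = 43.1390
OR_MH = (3.0168 + 1.0447 + 12.4126) / (18.0838 + 4.2918 + 43.1390) = 16.4740 / 65.5146 = 0.25146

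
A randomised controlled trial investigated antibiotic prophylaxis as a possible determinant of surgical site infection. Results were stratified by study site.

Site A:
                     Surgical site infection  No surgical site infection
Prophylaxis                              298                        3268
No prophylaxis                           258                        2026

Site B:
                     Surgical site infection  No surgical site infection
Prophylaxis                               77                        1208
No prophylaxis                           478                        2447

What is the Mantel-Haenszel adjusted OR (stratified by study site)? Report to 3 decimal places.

OR_MH = Σ(aᵢdᵢ/nᵢ) / Σ(bᵢcᵢ/nᵢ), where nᵢ is the stratum total.
Stratum 1 (Site A): n = 5850; a·d/n = 298·2026/5850 = 103.2048; b·c/n = 3268·258/5850 = 144.1272
Stratum 2 (Site B): n = 4210; a·d/n = 77·2447/4210 = 44.7551; b·c/n = 1208·478/4210 = 137.1553
OR_MH = (103.2048 + 44.7551) / (144.1272 + 137.1553) = 147.9599 / 281.2825 = 0.52602

0.526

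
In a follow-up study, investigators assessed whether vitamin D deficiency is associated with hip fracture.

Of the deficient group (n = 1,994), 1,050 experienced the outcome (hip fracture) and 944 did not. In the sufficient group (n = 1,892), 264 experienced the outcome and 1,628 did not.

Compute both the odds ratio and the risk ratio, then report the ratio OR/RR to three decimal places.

From the description: a = 1050, b = 944, c = 264, d = 1628.
OR = (1050·1628)/(944·264) = 1709400/249216 = 6.85911
Risk in exposed = 1050/1994 = 0.52658; risk in unexposed = 264/1892 = 0.13953; RR = 3.77382
OR/RR = 6.85911 / 3.77382 = 1.81755
The outcome is not rare, so the OR lies further from 1 than the RR.

1.818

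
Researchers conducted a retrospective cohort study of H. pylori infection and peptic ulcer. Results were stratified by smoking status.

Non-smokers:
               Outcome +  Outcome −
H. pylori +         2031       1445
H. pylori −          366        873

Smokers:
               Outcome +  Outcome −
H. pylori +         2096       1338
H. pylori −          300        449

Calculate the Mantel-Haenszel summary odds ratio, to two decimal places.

OR_MH = Σ(aᵢdᵢ/nᵢ) / Σ(bᵢcᵢ/nᵢ), where nᵢ is the stratum total.
Stratum 1 (Non-smokers): n = 4715; a·d/n = 2031·873/4715 = 376.0473; b·c/n = 1445·366/4715 = 112.1676
Stratum 2 (Smokers): n = 4183; a·d/n = 2096·449/4183 = 224.9830; b·c/n = 1338·300/4183 = 95.9598
OR_MH = (376.0473 + 224.9830) / (112.1676 + 95.9598) = 601.0303 / 208.1274 = 2.88780

2.89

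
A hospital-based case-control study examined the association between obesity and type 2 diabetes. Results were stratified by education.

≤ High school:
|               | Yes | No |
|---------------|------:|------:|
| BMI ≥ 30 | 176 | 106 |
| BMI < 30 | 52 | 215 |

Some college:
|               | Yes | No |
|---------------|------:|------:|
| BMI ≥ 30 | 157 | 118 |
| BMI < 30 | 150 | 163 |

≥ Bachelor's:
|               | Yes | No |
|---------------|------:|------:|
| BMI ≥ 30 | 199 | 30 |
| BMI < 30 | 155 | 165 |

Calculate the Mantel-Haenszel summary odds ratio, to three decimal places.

3.543

OR_MH = Σ(aᵢdᵢ/nᵢ) / Σ(bᵢcᵢ/nᵢ), where nᵢ is the stratum total.
Stratum 1 (≤ High school): n = 549; a·d/n = 176·215/549 = 68.9253; b·c/n = 106·52/549 = 10.0401
Stratum 2 (Some college): n = 588; a·d/n = 157·163/588 = 43.5221; b·c/n = 118·150/588 = 30.1020
Stratum 3 (≥ Bachelor's): n = 549; a·d/n = 199·165/549 = 59.8087; b·c/n = 30·155/549 = 8.4699
OR_MH = (68.9253 + 43.5221 + 59.8087) / (10.0401 + 30.1020 + 8.4699) = 172.2562 / 48.6121 = 3.54349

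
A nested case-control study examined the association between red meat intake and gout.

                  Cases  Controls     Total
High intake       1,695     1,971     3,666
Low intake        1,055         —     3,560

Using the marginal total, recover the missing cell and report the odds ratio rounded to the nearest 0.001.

2.042

The missing cell is in the unexposed row: 3560 − 1055 = 2505.
So a = 1695, b = 1971, c = 1055, d = 2505.
OR = (a·d)/(b·c) = (1695 × 2505) / (1971 × 1055) = 4245975 / 2079405 = 2.04192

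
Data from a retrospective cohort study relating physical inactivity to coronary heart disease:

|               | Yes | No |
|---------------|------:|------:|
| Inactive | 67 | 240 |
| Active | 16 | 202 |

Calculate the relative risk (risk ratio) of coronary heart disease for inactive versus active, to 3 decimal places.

Cells: a = 67, b = 240, c = 16, d = 202.
Risk in exposed = 67/307 = 0.21824; risk in unexposed = 16/218 = 0.07339.
RR = 0.21824 / 0.07339 = 2.97353
The risk among the exposed is 2.97 times that among the unexposed.

2.974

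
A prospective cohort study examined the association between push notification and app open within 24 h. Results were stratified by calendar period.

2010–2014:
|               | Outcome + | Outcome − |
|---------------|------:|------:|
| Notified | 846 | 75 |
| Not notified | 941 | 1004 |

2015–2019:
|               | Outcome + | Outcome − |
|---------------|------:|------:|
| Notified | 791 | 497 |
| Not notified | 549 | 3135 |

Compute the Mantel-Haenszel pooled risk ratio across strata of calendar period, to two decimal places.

2.61

RR_MH = Σ(aᵢ·n₀ᵢ/nᵢ) / Σ(cᵢ·n₁ᵢ/nᵢ), with n₁ᵢ = aᵢ+bᵢ (exposed), n₀ᵢ = cᵢ+dᵢ (unexposed), nᵢ = n₁ᵢ+n₀ᵢ.
Stratum 1 (2010–2014): n₁ = 921, n₀ = 1945, n = 2866; a·n₀/n = 846·1945/2866 = 574.1347; c·n₁/n = 941·921/2866 = 302.3939
Stratum 2 (2015–2019): n₁ = 1288, n₀ = 3684, n = 4972; a·n₀/n = 791·3684/4972 = 586.0909; c·n₁/n = 549·1288/4972 = 142.2188
RR_MH = (574.1347 + 586.0909) / (302.3939 + 142.2188) = 1160.2256 / 444.6128 = 2.60952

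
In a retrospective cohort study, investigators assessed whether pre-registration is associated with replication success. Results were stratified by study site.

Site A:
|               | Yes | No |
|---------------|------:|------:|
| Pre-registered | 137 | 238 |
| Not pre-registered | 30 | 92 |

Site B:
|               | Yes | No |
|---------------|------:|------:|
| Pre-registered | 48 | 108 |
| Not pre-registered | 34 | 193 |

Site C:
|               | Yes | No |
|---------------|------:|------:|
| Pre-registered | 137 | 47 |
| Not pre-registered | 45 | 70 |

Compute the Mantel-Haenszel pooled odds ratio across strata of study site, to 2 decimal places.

2.63

OR_MH = Σ(aᵢdᵢ/nᵢ) / Σ(bᵢcᵢ/nᵢ), where nᵢ is the stratum total.
Stratum 1 (Site A): n = 497; a·d/n = 137·92/497 = 25.3602; b·c/n = 238·30/497 = 14.3662
Stratum 2 (Site B): n = 383; a·d/n = 48·193/383 = 24.1880; b·c/n = 108·34/383 = 9.5875
Stratum 3 (Site C): n = 299; a·d/n = 137·70/299 = 32.0736; b·c/n = 47·45/299 = 7.0736
OR_MH = (25.3602 + 24.1880 + 32.0736) / (14.3662 + 9.5875 + 7.0736) = 81.6217 / 31.0272 = 2.63065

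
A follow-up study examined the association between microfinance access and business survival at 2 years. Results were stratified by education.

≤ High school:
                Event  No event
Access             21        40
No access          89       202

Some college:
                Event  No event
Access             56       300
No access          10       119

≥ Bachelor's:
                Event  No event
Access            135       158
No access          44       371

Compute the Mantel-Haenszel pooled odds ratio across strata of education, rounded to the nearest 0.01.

OR_MH = Σ(aᵢdᵢ/nᵢ) / Σ(bᵢcᵢ/nᵢ), where nᵢ is the stratum total.
Stratum 1 (≤ High school): n = 352; a·d/n = 21·202/352 = 12.0511; b·c/n = 40·89/352 = 10.1136
Stratum 2 (Some college): n = 485; a·d/n = 56·119/485 = 13.7402; b·c/n = 300·10/485 = 6.1856
Stratum 3 (≥ Bachelor's): n = 708; a·d/n = 135·371/708 = 70.7415; b·c/n = 158·44/708 = 9.8192
OR_MH = (12.0511 + 13.7402 + 70.7415) / (10.1136 + 6.1856 + 9.8192) = 96.5329 / 26.1184 = 3.69597

3.70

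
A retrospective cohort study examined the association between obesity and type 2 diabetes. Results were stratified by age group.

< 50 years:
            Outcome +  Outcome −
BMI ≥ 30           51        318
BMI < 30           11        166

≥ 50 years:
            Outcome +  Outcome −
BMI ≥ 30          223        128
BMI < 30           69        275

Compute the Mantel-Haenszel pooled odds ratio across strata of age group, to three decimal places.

5.427

OR_MH = Σ(aᵢdᵢ/nᵢ) / Σ(bᵢcᵢ/nᵢ), where nᵢ is the stratum total.
Stratum 1 (< 50 years): n = 546; a·d/n = 51·166/546 = 15.5055; b·c/n = 318·11/546 = 6.4066
Stratum 2 (≥ 50 years): n = 695; a·d/n = 223·275/695 = 88.2374; b·c/n = 128·69/695 = 12.7079
OR_MH = (15.5055 + 88.2374) / (6.4066 + 12.7079) = 103.7429 / 19.1145 = 5.42744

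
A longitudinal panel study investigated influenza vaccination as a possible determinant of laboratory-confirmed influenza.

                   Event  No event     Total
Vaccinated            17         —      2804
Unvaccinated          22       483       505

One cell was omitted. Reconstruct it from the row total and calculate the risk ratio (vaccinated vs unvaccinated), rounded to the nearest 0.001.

0.139

The missing cell is in the exposed row: 2804 − 17 = 2787.
So a = 17, b = 2787, c = 22, d = 483.
RR = [a/(a+b)] / [c/(c+d)] = (17/2804) / (22/505) = 0.00606/0.04356 = 0.13917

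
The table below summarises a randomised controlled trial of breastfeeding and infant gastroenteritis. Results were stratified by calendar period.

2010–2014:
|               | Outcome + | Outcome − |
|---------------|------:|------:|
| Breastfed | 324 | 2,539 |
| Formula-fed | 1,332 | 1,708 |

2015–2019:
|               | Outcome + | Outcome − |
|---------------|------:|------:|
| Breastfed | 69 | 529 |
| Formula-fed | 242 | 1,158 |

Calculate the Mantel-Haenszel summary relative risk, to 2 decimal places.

RR_MH = Σ(aᵢ·n₀ᵢ/nᵢ) / Σ(cᵢ·n₁ᵢ/nᵢ), with n₁ᵢ = aᵢ+bᵢ (exposed), n₀ᵢ = cᵢ+dᵢ (unexposed), nᵢ = n₁ᵢ+n₀ᵢ.
Stratum 1 (2010–2014): n₁ = 2863, n₀ = 3040, n = 5903; a·n₀/n = 324·3040/5903 = 166.8575; c·n₁/n = 1332·2863/5903 = 646.0302
Stratum 2 (2015–2019): n₁ = 598, n₀ = 1400, n = 1998; a·n₀/n = 69·1400/1998 = 48.3483; c·n₁/n = 242·598/1998 = 72.4304
RR_MH = (166.8575 + 48.3483) / (646.0302 + 72.4304) = 215.2059 / 718.4606 = 0.29954

0.30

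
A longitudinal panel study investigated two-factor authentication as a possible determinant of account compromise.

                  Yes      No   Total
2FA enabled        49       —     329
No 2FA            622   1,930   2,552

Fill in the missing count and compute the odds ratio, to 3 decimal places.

0.543

The missing cell is in the exposed row: 329 − 49 = 280.
So a = 49, b = 280, c = 622, d = 1930.
OR = (a·d)/(b·c) = (49 × 1930) / (280 × 622) = 94570 / 174160 = 0.54301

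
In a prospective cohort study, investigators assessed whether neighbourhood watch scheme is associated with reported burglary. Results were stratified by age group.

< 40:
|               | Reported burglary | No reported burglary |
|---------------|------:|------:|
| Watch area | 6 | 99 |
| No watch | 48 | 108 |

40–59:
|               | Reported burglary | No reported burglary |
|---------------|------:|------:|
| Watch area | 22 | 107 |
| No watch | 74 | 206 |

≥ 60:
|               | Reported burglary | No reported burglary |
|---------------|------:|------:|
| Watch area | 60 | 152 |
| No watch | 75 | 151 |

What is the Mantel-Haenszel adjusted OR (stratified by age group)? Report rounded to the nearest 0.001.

OR_MH = Σ(aᵢdᵢ/nᵢ) / Σ(bᵢcᵢ/nᵢ), where nᵢ is the stratum total.
Stratum 1 (< 40): n = 261; a·d/n = 6·108/261 = 2.4828; b·c/n = 99·48/261 = 18.2069
Stratum 2 (40–59): n = 409; a·d/n = 22·206/409 = 11.0807; b·c/n = 107·74/409 = 19.3594
Stratum 3 (≥ 60): n = 438; a·d/n = 60·151/438 = 20.6849; b·c/n = 152·75/438 = 26.0274
OR_MH = (2.4828 + 11.0807 + 20.6849) / (18.2069 + 19.3594 + 26.0274) = 34.2484 / 63.5937 = 0.53855

0.539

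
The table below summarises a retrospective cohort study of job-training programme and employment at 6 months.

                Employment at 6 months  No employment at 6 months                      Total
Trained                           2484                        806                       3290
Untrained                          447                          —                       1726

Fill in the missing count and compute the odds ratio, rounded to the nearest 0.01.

8.82

The missing cell is in the unexposed row: 1726 − 447 = 1279.
So a = 2484, b = 806, c = 447, d = 1279.
OR = (a·d)/(b·c) = (2484 × 1279) / (806 × 447) = 3177036 / 360282 = 8.81819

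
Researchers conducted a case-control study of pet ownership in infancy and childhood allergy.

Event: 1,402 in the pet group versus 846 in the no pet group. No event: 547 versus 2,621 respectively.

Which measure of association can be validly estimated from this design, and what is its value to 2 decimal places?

From the description: a = 1402, b = 547, c = 846, d = 2621.
This is a case-control study: participants were sampled on outcome status, so risks in the source population cannot be estimated directly — relative risk is not valid here. The odds ratio is the appropriate measure.
OR = (a·d)/(b·c) = (1402 × 2621) / (547 × 846) = 3674642 / 462762 = 7.94067

7.94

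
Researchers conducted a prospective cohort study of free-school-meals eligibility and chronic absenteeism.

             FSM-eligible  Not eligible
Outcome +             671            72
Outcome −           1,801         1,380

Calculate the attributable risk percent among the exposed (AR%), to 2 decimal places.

Reading the table with exposure as columns: a = 671 (FSM-eligible, case), b = 1801 (FSM-eligible, non-case), c = 72 (Not eligible, case), d = 1380.
Risk in exposed = 671/2472 = 0.27144; risk in unexposed = 72/1452 = 0.04959.
RR = 0.27144/0.04959 = 5.47404
AR% = (RR − 1)/RR × 100 = (5.47404 − 1)/5.47404 × 100 = 81.7320%

81.73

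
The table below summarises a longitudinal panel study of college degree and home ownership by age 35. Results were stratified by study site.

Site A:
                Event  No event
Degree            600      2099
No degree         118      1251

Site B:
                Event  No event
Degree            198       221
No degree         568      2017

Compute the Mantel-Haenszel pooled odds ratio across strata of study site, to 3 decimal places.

OR_MH = Σ(aᵢdᵢ/nᵢ) / Σ(bᵢcᵢ/nᵢ), where nᵢ is the stratum total.
Stratum 1 (Site A): n = 4068; a·d/n = 600·1251/4068 = 184.5133; b·c/n = 2099·118/4068 = 60.8854
Stratum 2 (Site B): n = 3004; a·d/n = 198·2017/3004 = 132.9447; b·c/n = 221·568/3004 = 41.7870
OR_MH = (184.5133 + 132.9447) / (60.8854 + 41.7870) = 317.4580 / 102.6724 = 3.09195

3.092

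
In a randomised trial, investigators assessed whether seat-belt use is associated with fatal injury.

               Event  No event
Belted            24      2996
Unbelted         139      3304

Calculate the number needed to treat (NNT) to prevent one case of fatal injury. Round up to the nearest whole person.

31

Risk in treated group = 24/3020 = 0.00795; risk in control = 139/3443 = 0.04037.
Absolute risk reduction = 0.04037 − 0.00795 = 0.03242
NNT = 1 / ARR = 1 / 0.03242 = 30.841 → round up → 31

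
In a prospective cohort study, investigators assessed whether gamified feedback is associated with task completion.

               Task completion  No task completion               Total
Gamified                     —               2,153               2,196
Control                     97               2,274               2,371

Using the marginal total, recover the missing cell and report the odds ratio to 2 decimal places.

The missing cell is in the exposed row: 2196 − 2153 = 43.
So a = 43, b = 2153, c = 97, d = 2274.
OR = (a·d)/(b·c) = (43 × 2274) / (2153 × 97) = 97782 / 208841 = 0.46821

0.47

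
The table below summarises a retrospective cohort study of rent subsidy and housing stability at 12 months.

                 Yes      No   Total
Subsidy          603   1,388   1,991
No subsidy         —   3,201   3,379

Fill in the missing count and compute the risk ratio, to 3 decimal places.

The missing cell is in the unexposed row: 3379 − 3201 = 178.
So a = 603, b = 1388, c = 178, d = 3201.
RR = [a/(a+b)] / [c/(c+d)] = (603/1991) / (178/3379) = 0.30286/0.05268 = 5.74929

5.749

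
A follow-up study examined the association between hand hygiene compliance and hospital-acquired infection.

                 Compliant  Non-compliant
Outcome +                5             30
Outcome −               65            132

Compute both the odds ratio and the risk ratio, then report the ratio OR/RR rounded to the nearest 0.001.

Reading the table with exposure as columns: a = 5 (Compliant, case), b = 65 (Compliant, non-case), c = 30 (Non-compliant, case), d = 132.
OR = (5·132)/(65·30) = 660/1950 = 0.33846
Risk in exposed = 5/70 = 0.07143; risk in unexposed = 30/162 = 0.18519; RR = 0.38571
OR/RR = 0.33846 / 0.38571 = 0.87749
The outcome is not rare, so the OR lies further from 1 than the RR.

0.877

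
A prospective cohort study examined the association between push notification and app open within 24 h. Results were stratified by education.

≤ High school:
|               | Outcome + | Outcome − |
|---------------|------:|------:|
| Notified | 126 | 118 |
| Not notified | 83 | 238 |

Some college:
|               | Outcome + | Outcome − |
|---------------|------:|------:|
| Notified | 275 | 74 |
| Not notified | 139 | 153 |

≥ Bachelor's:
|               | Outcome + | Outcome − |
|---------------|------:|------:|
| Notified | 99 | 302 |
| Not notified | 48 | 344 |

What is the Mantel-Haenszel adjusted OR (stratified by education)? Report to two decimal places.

3.13

OR_MH = Σ(aᵢdᵢ/nᵢ) / Σ(bᵢcᵢ/nᵢ), where nᵢ is the stratum total.
Stratum 1 (≤ High school): n = 565; a·d/n = 126·238/565 = 53.0761; b·c/n = 118·83/565 = 17.3345
Stratum 2 (Some college): n = 641; a·d/n = 275·153/641 = 65.6396; b·c/n = 74·139/641 = 16.0468
Stratum 3 (≥ Bachelor's): n = 793; a·d/n = 99·344/793 = 42.9458; b·c/n = 302·48/793 = 18.2799
OR_MH = (53.0761 + 65.6396 + 42.9458) / (17.3345 + 16.0468 + 18.2799) = 161.6615 / 51.6613 = 3.12926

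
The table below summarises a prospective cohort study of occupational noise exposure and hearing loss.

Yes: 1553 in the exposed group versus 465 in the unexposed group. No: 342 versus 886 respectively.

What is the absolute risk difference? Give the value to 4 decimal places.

0.4753

From the description: a = 1553, b = 342, c = 465, d = 886.
Risk in exposed = 1553/1895 = 0.819525; risk in unexposed = 465/1351 = 0.344189.
Risk difference = 0.819525 − 0.344189 = 0.475336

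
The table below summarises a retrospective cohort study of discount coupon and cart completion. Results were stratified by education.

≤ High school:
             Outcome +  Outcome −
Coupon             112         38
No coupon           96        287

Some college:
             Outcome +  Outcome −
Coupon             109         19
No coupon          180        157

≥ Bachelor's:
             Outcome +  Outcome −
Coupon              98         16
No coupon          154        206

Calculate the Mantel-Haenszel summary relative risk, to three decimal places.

2.059

RR_MH = Σ(aᵢ·n₀ᵢ/nᵢ) / Σ(cᵢ·n₁ᵢ/nᵢ), with n₁ᵢ = aᵢ+bᵢ (exposed), n₀ᵢ = cᵢ+dᵢ (unexposed), nᵢ = n₁ᵢ+n₀ᵢ.
Stratum 1 (≤ High school): n₁ = 150, n₀ = 383, n = 533; a·n₀/n = 112·383/533 = 80.4803; c·n₁/n = 96·150/533 = 27.0169
Stratum 2 (Some college): n₁ = 128, n₀ = 337, n = 465; a·n₀/n = 109·337/465 = 78.9957; c·n₁/n = 180·128/465 = 49.5484
Stratum 3 (≥ Bachelor's): n₁ = 114, n₀ = 360, n = 474; a·n₀/n = 98·360/474 = 74.4304; c·n₁/n = 154·114/474 = 37.0380
RR_MH = (80.4803 + 78.9957 + 74.4304) / (27.0169 + 49.5484 + 37.0380) = 233.9064 / 113.6032 = 2.05898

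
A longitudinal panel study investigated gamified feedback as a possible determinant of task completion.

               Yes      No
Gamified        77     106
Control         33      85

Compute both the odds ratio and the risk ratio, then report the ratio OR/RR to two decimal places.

1.24

Cells: a = 77, b = 106, c = 33, d = 85.
OR = (77·85)/(106·33) = 6545/3498 = 1.87107
Risk in exposed = 77/183 = 0.42077; risk in unexposed = 33/118 = 0.27966; RR = 1.50455
OR/RR = 1.87107 / 1.50455 = 1.24360
The outcome is not rare, so the OR lies further from 1 than the RR.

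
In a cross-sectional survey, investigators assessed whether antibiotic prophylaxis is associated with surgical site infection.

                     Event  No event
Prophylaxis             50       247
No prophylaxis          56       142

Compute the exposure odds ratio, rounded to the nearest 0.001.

0.513

Cells: a = 50, b = 247, c = 56, d = 142.
OR = (a·d)/(b·c) = (50 × 142) / (247 × 56) = 7100 / 13832 = 0.51330
Exposure is associated with lower odds of surgical site infection (OR = 0.51 < 1).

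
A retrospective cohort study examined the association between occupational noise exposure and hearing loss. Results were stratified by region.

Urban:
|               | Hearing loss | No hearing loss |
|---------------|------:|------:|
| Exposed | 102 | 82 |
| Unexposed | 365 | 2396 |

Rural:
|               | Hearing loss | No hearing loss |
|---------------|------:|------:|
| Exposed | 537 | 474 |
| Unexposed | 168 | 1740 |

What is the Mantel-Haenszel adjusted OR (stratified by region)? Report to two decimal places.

OR_MH = Σ(aᵢdᵢ/nᵢ) / Σ(bᵢcᵢ/nᵢ), where nᵢ is the stratum total.
Stratum 1 (Urban): n = 2945; a·d/n = 102·2396/2945 = 82.9854; b·c/n = 82·365/2945 = 10.1630
Stratum 2 (Rural): n = 2919; a·d/n = 537·1740/2919 = 320.1028; b·c/n = 474·168/2919 = 27.2806
OR_MH = (82.9854 + 320.1028) / (10.1630 + 27.2806) = 403.0882 / 37.4436 = 10.76522

10.77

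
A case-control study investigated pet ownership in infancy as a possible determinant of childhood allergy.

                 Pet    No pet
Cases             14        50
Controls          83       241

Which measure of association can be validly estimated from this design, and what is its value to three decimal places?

Reading the table with exposure as columns: a = 14 (Pet, case), b = 83 (Pet, non-case), c = 50 (No pet, case), d = 241.
This is a case-control study: participants were sampled on outcome status, so risks in the source population cannot be estimated directly — relative risk is not valid here. The odds ratio is the appropriate measure.
OR = (a·d)/(b·c) = (14 × 241) / (83 × 50) = 3374 / 4150 = 0.81301

0.813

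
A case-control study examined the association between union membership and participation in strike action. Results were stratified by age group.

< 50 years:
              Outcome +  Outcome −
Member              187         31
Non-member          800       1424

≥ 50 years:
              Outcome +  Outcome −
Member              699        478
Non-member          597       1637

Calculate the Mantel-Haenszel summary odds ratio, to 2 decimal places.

4.74

OR_MH = Σ(aᵢdᵢ/nᵢ) / Σ(bᵢcᵢ/nᵢ), where nᵢ is the stratum total.
Stratum 1 (< 50 years): n = 2442; a·d/n = 187·1424/2442 = 109.0450; b·c/n = 31·800/2442 = 10.1556
Stratum 2 (≥ 50 years): n = 3411; a·d/n = 699·1637/3411 = 335.4626; b·c/n = 478·597/3411 = 83.6605
OR_MH = (109.0450 + 335.4626) / (10.1556 + 83.6605) = 444.5077 / 93.8161 = 4.73807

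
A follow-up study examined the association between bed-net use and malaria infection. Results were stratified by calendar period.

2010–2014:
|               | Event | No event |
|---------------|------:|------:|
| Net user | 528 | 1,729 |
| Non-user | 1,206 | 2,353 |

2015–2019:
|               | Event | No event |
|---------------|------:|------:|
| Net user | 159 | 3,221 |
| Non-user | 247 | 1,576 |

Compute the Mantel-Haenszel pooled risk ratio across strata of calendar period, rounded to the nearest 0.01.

0.60

RR_MH = Σ(aᵢ·n₀ᵢ/nᵢ) / Σ(cᵢ·n₁ᵢ/nᵢ), with n₁ᵢ = aᵢ+bᵢ (exposed), n₀ᵢ = cᵢ+dᵢ (unexposed), nᵢ = n₁ᵢ+n₀ᵢ.
Stratum 1 (2010–2014): n₁ = 2257, n₀ = 3559, n = 5816; a·n₀/n = 528·3559/5816 = 323.1004; c·n₁/n = 1206·2257/5816 = 468.0093
Stratum 2 (2015–2019): n₁ = 3380, n₀ = 1823, n = 5203; a·n₀/n = 159·1823/5203 = 55.7096; c·n₁/n = 247·3380/5203 = 160.4574
RR_MH = (323.1004 + 55.7096) / (468.0093 + 160.4574) = 378.8100 / 628.4667 = 0.60275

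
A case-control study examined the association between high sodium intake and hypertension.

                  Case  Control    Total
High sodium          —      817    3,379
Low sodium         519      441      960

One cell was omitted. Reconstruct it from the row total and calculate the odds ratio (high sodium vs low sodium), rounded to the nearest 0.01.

The missing cell is in the exposed row: 3379 − 817 = 2562.
So a = 2562, b = 817, c = 519, d = 441.
OR = (a·d)/(b·c) = (2562 × 441) / (817 × 519) = 1129842 / 424023 = 2.66458

2.66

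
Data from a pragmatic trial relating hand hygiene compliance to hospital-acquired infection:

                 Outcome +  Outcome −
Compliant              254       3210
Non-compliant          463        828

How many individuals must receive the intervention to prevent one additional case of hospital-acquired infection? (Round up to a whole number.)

4

Risk in treated group = 254/3464 = 0.07333; risk in control = 463/1291 = 0.35864.
Absolute risk reduction = 0.35864 − 0.07333 = 0.28531
NNT = 1 / ARR = 1 / 0.28531 = 3.505 → round up → 4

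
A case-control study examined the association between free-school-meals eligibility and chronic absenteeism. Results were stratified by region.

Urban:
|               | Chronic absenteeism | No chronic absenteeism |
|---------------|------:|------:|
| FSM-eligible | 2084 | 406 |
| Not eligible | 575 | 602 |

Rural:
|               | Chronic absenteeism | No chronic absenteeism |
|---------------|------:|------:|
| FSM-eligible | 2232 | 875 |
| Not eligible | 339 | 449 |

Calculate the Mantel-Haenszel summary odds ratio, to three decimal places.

OR_MH = Σ(aᵢdᵢ/nᵢ) / Σ(bᵢcᵢ/nᵢ), where nᵢ is the stratum total.
Stratum 1 (Urban): n = 3667; a·d/n = 2084·602/3667 = 342.1238; b·c/n = 406·575/3667 = 63.6624
Stratum 2 (Rural): n = 3895; a·d/n = 2232·449/3895 = 257.2960; b·c/n = 875·339/3895 = 76.1553
OR_MH = (342.1238 + 257.2960) / (63.6624 + 76.1553) = 599.4198 / 139.8177 = 4.28715

4.287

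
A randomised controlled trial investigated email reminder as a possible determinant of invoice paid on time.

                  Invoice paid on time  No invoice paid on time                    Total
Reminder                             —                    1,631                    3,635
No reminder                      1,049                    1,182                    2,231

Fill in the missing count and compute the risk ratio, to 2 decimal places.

The missing cell is in the exposed row: 3635 − 1631 = 2004.
So a = 2004, b = 1631, c = 1049, d = 1182.
RR = [a/(a+b)] / [c/(c+d)] = (2004/3635) / (1049/2231) = 0.55131/0.47019 = 1.17251

1.17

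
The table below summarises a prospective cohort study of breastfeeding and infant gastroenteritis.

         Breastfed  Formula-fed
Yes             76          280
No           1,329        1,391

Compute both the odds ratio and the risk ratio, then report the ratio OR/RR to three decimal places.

Reading the table with exposure as columns: a = 76 (Breastfed, case), b = 1329 (Breastfed, non-case), c = 280 (Formula-fed, case), d = 1391.
OR = (76·1391)/(1329·280) = 105716/372120 = 0.28409
Risk in exposed = 76/1405 = 0.05409; risk in unexposed = 280/1671 = 0.16756; RR = 0.32282
OR/RR = 0.28409 / 0.32282 = 0.88004
The outcome is not rare, so the OR lies further from 1 than the RR.

0.880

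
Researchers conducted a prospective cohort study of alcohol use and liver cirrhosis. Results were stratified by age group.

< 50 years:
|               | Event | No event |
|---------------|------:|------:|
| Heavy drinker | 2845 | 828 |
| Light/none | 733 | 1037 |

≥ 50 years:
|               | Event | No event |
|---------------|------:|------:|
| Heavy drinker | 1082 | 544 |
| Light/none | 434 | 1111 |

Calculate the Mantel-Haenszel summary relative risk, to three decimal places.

2.025

RR_MH = Σ(aᵢ·n₀ᵢ/nᵢ) / Σ(cᵢ·n₁ᵢ/nᵢ), with n₁ᵢ = aᵢ+bᵢ (exposed), n₀ᵢ = cᵢ+dᵢ (unexposed), nᵢ = n₁ᵢ+n₀ᵢ.
Stratum 1 (< 50 years): n₁ = 3673, n₀ = 1770, n = 5443; a·n₀/n = 2845·1770/5443 = 925.1608; c·n₁/n = 733·3673/5443 = 494.6370
Stratum 2 (≥ 50 years): n₁ = 1626, n₀ = 1545, n = 3171; a·n₀/n = 1082·1545/3171 = 527.1807; c·n₁/n = 434·1626/3171 = 222.5430
RR_MH = (925.1608 + 527.1807) / (494.6370 + 222.5430) = 1452.3415 / 717.1800 = 2.02507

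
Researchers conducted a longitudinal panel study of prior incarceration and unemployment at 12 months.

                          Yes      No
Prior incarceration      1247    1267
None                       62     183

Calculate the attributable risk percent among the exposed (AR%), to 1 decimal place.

Cells: a = 1247, b = 1267, c = 62, d = 183.
Risk in exposed = 1247/2514 = 0.49602; risk in unexposed = 62/245 = 0.25306.
RR = 0.49602/0.25306 = 1.96009
AR% = (RR − 1)/RR × 100 = (1.96009 − 1)/1.96009 × 100 = 48.9819%

49.0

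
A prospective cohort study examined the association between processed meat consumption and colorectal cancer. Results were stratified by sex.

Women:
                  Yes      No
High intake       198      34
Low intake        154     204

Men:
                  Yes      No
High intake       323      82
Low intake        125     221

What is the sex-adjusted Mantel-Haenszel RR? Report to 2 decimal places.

2.10

RR_MH = Σ(aᵢ·n₀ᵢ/nᵢ) / Σ(cᵢ·n₁ᵢ/nᵢ), with n₁ᵢ = aᵢ+bᵢ (exposed), n₀ᵢ = cᵢ+dᵢ (unexposed), nᵢ = n₁ᵢ+n₀ᵢ.
Stratum 1 (Women): n₁ = 232, n₀ = 358, n = 590; a·n₀/n = 198·358/590 = 120.1424; c·n₁/n = 154·232/590 = 60.5559
Stratum 2 (Men): n₁ = 405, n₀ = 346, n = 751; a·n₀/n = 323·346/751 = 148.8123; c·n₁/n = 125·405/751 = 67.4101
RR_MH = (120.1424 + 148.8123) / (60.5559 + 67.4101) = 268.9546 / 127.9661 = 2.10177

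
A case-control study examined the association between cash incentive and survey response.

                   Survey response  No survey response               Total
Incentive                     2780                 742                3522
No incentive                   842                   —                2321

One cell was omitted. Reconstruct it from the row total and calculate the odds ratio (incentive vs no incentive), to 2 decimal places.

6.58

The missing cell is in the unexposed row: 2321 − 842 = 1479.
So a = 2780, b = 742, c = 842, d = 1479.
OR = (a·d)/(b·c) = (2780 × 1479) / (742 × 842) = 4111620 / 624764 = 6.58108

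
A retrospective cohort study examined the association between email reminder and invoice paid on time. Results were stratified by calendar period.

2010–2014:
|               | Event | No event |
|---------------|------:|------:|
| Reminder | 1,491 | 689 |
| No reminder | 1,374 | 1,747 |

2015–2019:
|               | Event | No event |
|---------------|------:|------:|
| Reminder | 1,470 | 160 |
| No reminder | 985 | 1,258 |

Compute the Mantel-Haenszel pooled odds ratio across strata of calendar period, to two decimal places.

OR_MH = Σ(aᵢdᵢ/nᵢ) / Σ(bᵢcᵢ/nᵢ), where nᵢ is the stratum total.
Stratum 1 (2010–2014): n = 5301; a·d/n = 1491·1747/5301 = 491.3746; b·c/n = 689·1374/5301 = 178.5863
Stratum 2 (2015–2019): n = 3873; a·d/n = 1470·1258/3873 = 477.4748; b·c/n = 160·985/3873 = 40.6920
OR_MH = (491.3746 + 477.4748) / (178.5863 + 40.6920) = 968.8495 / 219.2783 = 4.41836

4.42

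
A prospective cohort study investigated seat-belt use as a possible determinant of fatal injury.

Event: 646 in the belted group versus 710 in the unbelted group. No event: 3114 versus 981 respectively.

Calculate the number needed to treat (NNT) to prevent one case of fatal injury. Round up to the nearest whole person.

Risk in treated group = 646/3760 = 0.17181; risk in control = 710/1691 = 0.41987.
Absolute risk reduction = 0.41987 − 0.17181 = 0.24806
NNT = 1 / ARR = 1 / 0.24806 = 4.031 → round up → 5

5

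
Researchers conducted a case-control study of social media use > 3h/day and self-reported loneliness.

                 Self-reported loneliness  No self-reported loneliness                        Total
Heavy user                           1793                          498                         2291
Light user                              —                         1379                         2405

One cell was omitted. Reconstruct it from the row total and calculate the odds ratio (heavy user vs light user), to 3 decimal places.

The missing cell is in the unexposed row: 2405 − 1379 = 1026.
So a = 1793, b = 498, c = 1026, d = 1379.
OR = (a·d)/(b·c) = (1793 × 1379) / (498 × 1026) = 2472547 / 510948 = 4.83914

4.839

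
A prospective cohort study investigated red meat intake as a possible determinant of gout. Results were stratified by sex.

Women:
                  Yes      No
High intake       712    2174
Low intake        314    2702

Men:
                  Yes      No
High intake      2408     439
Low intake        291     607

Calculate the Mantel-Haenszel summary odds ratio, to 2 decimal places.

4.78

OR_MH = Σ(aᵢdᵢ/nᵢ) / Σ(bᵢcᵢ/nᵢ), where nᵢ is the stratum total.
Stratum 1 (Women): n = 5902; a·d/n = 712·2702/5902 = 325.9614; b·c/n = 2174·314/5902 = 115.6618
Stratum 2 (Men): n = 3745; a·d/n = 2408·607/3745 = 390.2953; b·c/n = 439·291/3745 = 34.1119
OR_MH = (325.9614 + 390.2953) / (115.6618 + 34.1119) = 716.2567 / 149.7737 = 4.78226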